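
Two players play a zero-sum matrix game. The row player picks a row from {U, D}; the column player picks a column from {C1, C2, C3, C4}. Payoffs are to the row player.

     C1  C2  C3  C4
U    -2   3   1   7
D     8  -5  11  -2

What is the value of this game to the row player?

Row minima: U → -2, D → -5; maximin = -2.
Column maxima: C1 → 8, C2 → 3, C3 → 11, C4 → 7; minimax = 3.
-2 ≠ 3, so there is no saddle point; optimal play is mixed.
C3 is strictly dominated by C1 (it gives the row player strictly more in every row), so the column player never plays it.
C4 is strictly dominated by C2 (it gives the row player strictly more in every row), so the column player never plays it.
On the remaining 2×2 (U, D vs C1, C2):
Let the row player play U with probability p. Expected payoff against C1: (-2)p + 8(1−p) = −10p + 8; against C2: 3p + (-5)(1−p) = 8p − 5.
Setting these equal: −10p + 8 = 8p − 5 ⇒ −18p = -13 ⇒ p = 13/18, and the value is (-10)·(13/18) + 8 = 7/9.
For the column player: with q = P(C1), equating U's and D's payoffs gives −5q + 3 = 13q − 5 ⇒ q = 4/9.

7/9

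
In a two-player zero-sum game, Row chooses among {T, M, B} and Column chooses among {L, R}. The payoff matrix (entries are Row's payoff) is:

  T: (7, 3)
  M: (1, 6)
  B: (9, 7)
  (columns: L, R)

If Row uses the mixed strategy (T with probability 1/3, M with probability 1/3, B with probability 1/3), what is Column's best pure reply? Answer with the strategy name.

If Column plays L, Row's expected payoff is (1/3)·7 + (1/3)·1 + (1/3)·9 = 17/3.
If Column plays R, Row's expected payoff is (1/3)·3 + (1/3)·6 + (1/3)·7 = 16/3.
Column minimizes Row's payoff; the smallest is 16/3, so the best response is R.

R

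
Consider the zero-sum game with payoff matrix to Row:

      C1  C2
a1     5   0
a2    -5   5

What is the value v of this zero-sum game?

Row minima: a1 → 0, a2 → -5; maximin = 0.
Column maxima: C1 → 5, C2 → 5; minimax = 5.
0 ≠ 5, so there is no saddle point; optimal play is mixed.
Let Row play a1 with probability p. Expected payoff against C1: 5p + (-5)(1−p) = 10p − 5; against C2: 0p + 5(1−p) = −5p + 5.
Setting these equal: 10p − 5 = −5p + 5 ⇒ 15p = 10 ⇒ p = 2/3, and the value is (10)·(2/3) − 5 = 5/3.
For Column: with q = P(C1), equating a1's and a2's payoffs gives 5q = −10q + 5 ⇒ q = 1/3.

5/3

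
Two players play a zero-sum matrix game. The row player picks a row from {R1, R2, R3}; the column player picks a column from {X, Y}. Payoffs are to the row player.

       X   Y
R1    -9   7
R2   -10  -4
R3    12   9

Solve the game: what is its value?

9

Row minima: R1 → -9, R2 → -10, R3 → 9; maximin = 9.
Column maxima: X → 12, Y → 9; minimax = 9.
Since maximin = minimax = 9, there is a saddle point and the value is 9.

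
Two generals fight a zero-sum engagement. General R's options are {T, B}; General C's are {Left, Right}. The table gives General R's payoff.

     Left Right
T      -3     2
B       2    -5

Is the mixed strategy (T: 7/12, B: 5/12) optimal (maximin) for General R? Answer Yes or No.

Yes

Against Left this mix gives (7/12)·(-3) + (5/12)·2 = -11/12.
Against Right this mix gives (7/12)·2 + (5/12)·(-5) = -11/12.
All of General C's active replies (Left, Right) yield -11/12, and no column does worse for General R. The mix makes General C indifferent and guarantees -11/12, so it is optimal.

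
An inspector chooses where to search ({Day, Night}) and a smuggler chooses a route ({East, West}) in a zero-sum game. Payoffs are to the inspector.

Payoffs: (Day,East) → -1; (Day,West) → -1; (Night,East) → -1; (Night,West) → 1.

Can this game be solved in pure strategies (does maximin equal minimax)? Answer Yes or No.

Row minima: Day → -1, Night → -1; maximin = -1.
Column maxima: East → -1, West → 1; minimax = -1.
maximin = minimax = -1, so a saddle point exists.

Yes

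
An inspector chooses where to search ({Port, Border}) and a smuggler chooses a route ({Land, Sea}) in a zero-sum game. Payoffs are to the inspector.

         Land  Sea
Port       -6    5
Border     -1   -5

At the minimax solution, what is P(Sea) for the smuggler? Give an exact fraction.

1/3

Row minima: Port → -6, Border → -5; maximin = -5.
Column maxima: Land → -1, Sea → 5; minimax = -1.
-5 ≠ -1, so there is no saddle point; optimal play is mixed.
Let the inspector play Port with probability p. Expected payoff against Land: (-6)p + (-1)(1−p) = −5p − 1; against Sea: 5p + (-5)(1−p) = 10p − 5.
Setting these equal: −5p − 1 = 10p − 5 ⇒ −15p = -4 ⇒ p = 4/15, and the value is (-5)·(4/15) − 1 = -7/3.
For the smuggler: with q = P(Land), equating Port's and Border's payoffs gives −11q + 5 = 4q − 5 ⇒ q = 2/3.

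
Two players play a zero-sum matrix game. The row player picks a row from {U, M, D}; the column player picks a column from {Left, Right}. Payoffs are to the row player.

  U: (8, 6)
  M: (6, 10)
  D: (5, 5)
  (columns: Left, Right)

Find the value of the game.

22/3

Row minima: U → 6, M → 6, D → 5; maximin = 6.
Column maxima: Left → 8, Right → 10; minimax = 8.
6 ≠ 8, so there is no saddle point; optimal play is mixed.
D is strictly dominated by U, so the row player never plays it.
On the remaining 2×2 (U, M vs Left, Right):
Let the row player play U with probability p. Expected payoff against Left: 8p + 6(1−p) = 2p + 6; against Right: 6p + 10(1−p) = −4p + 10.
Setting these equal: 2p + 6 = −4p + 10 ⇒ 6p = 4 ⇒ p = 2/3, and the value is (2)·(2/3) + 6 = 22/3.
For the column player: with q = P(Left), equating U's and M's payoffs gives 2q + 6 = −4q + 10 ⇒ q = 2/3.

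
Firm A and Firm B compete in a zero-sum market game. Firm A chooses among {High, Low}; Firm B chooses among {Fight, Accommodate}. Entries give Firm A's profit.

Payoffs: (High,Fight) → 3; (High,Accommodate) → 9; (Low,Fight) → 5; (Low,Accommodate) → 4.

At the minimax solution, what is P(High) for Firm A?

Row minima: High → 3, Low → 4; maximin = 4.
Column maxima: Fight → 5, Accommodate → 9; minimax = 5.
4 ≠ 5, so there is no saddle point; optimal play is mixed.
Let Firm A play High with probability p. Expected payoff against Fight: 3p + 5(1−p) = −2p + 5; against Accommodate: 9p + 4(1−p) = 5p + 4.
Setting these equal: −2p + 5 = 5p + 4 ⇒ −7p = -1 ⇒ p = 1/7, and the value is (-2)·(1/7) + 5 = 33/7.
For Firm B: with q = P(Fight), equating High's and Low's payoffs gives −6q + 9 = q + 4 ⇒ q = 5/7.

1/7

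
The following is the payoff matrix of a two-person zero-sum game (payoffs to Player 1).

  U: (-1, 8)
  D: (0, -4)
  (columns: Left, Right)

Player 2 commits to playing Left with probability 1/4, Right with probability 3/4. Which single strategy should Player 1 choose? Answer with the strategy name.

U

Expected payoff of U: (1/4)·(-1) + (3/4)·8 = 23/4.
Expected payoff of D: (1/4)·0 + (3/4)·(-4) = -3.
The largest is 23/4, so Player 1's best response is U.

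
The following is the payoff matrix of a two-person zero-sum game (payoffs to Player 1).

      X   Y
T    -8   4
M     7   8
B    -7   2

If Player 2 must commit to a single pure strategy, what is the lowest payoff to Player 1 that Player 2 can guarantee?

Column maxima: X → 7, Y → 8.
The smallest of these is 7.

7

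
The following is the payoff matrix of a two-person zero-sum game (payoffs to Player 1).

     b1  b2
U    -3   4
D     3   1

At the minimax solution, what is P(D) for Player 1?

Row minima: U → -3, D → 1; maximin = 1.
Column maxima: b1 → 3, b2 → 4; minimax = 3.
1 ≠ 3, so there is no saddle point; optimal play is mixed.
Let Player 1 play U with probability p. Expected payoff against b1: (-3)p + 3(1−p) = −6p + 3; against b2: 4p + 1(1−p) = 3p + 1.
Setting these equal: −6p + 3 = 3p + 1 ⇒ −9p = -2 ⇒ p = 2/9, and the value is (-6)·(2/9) + 3 = 5/3.
For Player 2: with q = P(b1), equating U's and D's payoffs gives −7q + 4 = 2q + 1 ⇒ q = 1/3.

7/9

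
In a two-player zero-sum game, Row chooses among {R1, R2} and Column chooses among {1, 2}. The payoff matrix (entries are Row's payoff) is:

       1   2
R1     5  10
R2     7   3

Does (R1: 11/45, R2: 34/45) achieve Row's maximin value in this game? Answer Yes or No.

Against 1 this mix gives (11/45)·5 + (34/45)·7 = 293/45.
Against 2 this mix gives (11/45)·10 + (34/45)·3 = 212/45.
Column will play 2, holding Row to 212/45. Shifting weight toward the row that does better against 2 would raise this floor (the equalizing mix achieves 55/9 against both 2 and 1), so the proposed strategy is not optimal.

No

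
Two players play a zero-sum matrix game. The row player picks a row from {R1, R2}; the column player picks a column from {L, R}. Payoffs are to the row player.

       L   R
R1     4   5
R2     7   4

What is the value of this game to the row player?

Row minima: R1 → 4, R2 → 4; maximin = 4.
Column maxima: L → 7, R → 5; minimax = 5.
4 ≠ 5, so there is no saddle point; optimal play is mixed.
Let the row player play R1 with probability p. Expected payoff against L: 4p + 7(1−p) = −3p + 7; against R: 5p + 4(1−p) = p + 4.
Setting these equal: −3p + 7 = p + 4 ⇒ −4p = -3 ⇒ p = 3/4, and the value is (-3)·(3/4) + 7 = 19/4.
For the column player: with q = P(L), equating R1's and R2's payoffs gives −q + 5 = 3q + 4 ⇒ q = 1/4.

19/4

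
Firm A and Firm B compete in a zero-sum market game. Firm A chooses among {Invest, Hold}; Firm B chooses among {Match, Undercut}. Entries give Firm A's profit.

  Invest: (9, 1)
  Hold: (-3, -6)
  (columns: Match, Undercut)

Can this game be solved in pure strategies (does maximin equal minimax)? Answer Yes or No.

Row minima: Invest → 1, Hold → -6; maximin = 1.
Column maxima: Match → 9, Undercut → 1; minimax = 1.
maximin = minimax = 1, so a saddle point exists.

Yes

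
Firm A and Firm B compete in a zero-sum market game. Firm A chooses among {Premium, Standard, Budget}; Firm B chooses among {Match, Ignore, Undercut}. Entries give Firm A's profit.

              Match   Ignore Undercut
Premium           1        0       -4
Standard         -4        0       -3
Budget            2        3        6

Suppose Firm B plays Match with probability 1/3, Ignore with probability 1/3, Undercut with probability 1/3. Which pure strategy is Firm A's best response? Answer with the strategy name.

Budget

Expected payoff of Premium: (1/3)·1 + (1/3)·0 + (1/3)·(-4) = -1.
Expected payoff of Standard: (1/3)·(-4) + (1/3)·0 + (1/3)·(-3) = -7/3.
Expected payoff of Budget: (1/3)·2 + (1/3)·3 + (1/3)·6 = 11/3.
The largest is 11/3, so Firm A's best response is Budget.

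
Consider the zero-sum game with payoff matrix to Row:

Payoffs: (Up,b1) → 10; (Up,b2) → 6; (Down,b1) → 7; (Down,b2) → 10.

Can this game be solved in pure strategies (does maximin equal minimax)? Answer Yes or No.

Row minima: Up → 6, Down → 7; maximin = 7.
Column maxima: b1 → 10, b2 → 10; minimax = 10.
7 ≠ 10, so no pure-strategy equilibrium exists.

No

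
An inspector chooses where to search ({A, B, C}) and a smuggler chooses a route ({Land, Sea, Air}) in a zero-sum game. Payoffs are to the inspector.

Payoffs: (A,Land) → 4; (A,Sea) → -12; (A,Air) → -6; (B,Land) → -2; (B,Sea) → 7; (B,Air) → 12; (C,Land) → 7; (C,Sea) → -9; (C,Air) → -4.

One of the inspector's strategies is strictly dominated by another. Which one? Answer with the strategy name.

A

C gives a strictly higher payoff than A against every column: 7 > 4, -9 > -12, -4 > -6.
So A is strictly dominated and the inspector never plays it.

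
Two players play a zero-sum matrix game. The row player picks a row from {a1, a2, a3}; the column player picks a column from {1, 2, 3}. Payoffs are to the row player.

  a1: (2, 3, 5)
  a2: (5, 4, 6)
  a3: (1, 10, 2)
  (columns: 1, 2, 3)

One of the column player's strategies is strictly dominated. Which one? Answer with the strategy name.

3

1 holds the row player's payoff strictly below 3 in every row: 2 < 5, 5 < 6, 1 < 2.
So 3 is strictly dominated for the column player.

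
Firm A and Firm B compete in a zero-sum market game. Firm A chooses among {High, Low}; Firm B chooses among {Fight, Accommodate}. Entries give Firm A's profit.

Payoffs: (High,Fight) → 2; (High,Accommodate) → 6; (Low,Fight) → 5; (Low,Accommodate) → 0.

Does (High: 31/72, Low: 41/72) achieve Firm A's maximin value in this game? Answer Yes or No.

Against Fight this mix gives (31/72)·2 + (41/72)·5 = 89/24.
Against Accommodate this mix gives (31/72)·6 + (41/72)·0 = 31/12.
Firm B will play Accommodate, holding Firm A to 31/12. Shifting weight toward the row that does better against Accommodate would raise this floor (the equalizing mix achieves 10/3 against both Accommodate and Fight), so the proposed strategy is not optimal.

No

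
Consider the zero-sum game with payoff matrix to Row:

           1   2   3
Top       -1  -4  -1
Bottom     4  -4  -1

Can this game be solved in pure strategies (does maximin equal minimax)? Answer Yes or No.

Yes

Row minima: Top → -4, Bottom → -4; maximin = -4.
Column maxima: 1 → 4, 2 → -4, 3 → -1; minimax = -4.
maximin = minimax = -4, so a saddle point exists.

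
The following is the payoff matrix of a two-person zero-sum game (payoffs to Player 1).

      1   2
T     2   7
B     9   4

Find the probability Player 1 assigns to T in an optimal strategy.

1/2

Row minima: T → 2, B → 4; maximin = 4.
Column maxima: 1 → 9, 2 → 7; minimax = 7.
4 ≠ 7, so there is no saddle point; optimal play is mixed.
Let Player 1 play T with probability p. Expected payoff against 1: 2p + 9(1−p) = −7p + 9; against 2: 7p + 4(1−p) = 3p + 4.
Setting these equal: −7p + 9 = 3p + 4 ⇒ −10p = -5 ⇒ p = 1/2, and the value is (-7)·(1/2) + 9 = 11/2.
For Player 2: with q = P(1), equating T's and B's payoffs gives −5q + 7 = 5q + 4 ⇒ q = 3/10.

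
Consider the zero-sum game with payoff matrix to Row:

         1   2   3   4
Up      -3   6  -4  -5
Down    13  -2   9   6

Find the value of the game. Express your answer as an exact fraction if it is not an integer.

Row minima: Up → -5, Down → -2; maximin = -2.
Column maxima: 1 → 13, 2 → 6, 3 → 9, 4 → 6; minimax = 6.
-2 ≠ 6, so there is no saddle point; optimal play is mixed.
1 is strictly dominated by 3 (it gives Row strictly more in every row), so Column never plays it.
3 is strictly dominated by 4 (it gives Row strictly more in every row), so Column never plays it.
On the remaining 2×2 (Up, Down vs 2, 4):
Let Row play Up with probability p. Expected payoff against 2: 6p + (-2)(1−p) = 8p − 2; against 4: (-5)p + 6(1−p) = −11p + 6.
Setting these equal: 8p − 2 = −11p + 6 ⇒ 19p = 8 ⇒ p = 8/19, and the value is (8)·(8/19) − 2 = 26/19.
For Column: with q = P(2), equating Up's and Down's payoffs gives 11q − 5 = −8q + 6 ⇒ q = 11/19.

26/19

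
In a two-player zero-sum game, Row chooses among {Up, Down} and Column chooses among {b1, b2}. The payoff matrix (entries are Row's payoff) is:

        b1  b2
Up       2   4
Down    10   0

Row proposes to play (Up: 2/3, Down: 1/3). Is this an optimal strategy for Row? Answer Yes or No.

Against b1 this mix gives (2/3)·2 + (1/3)·10 = 14/3.
Against b2 this mix gives (2/3)·4 + (1/3)·0 = 8/3.
Column will play b2, holding Row to 8/3. Shifting weight toward the row that does better against b2 would raise this floor (the equalizing mix achieves 10/3 against both b2 and b1), so the proposed strategy is not optimal.

No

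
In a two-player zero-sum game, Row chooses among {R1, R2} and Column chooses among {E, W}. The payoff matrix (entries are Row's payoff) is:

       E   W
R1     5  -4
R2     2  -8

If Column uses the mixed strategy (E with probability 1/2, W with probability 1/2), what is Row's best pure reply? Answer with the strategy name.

Expected payoff of R1: (1/2)·5 + (1/2)·(-4) = 1/2.
Expected payoff of R2: (1/2)·2 + (1/2)·(-8) = -3.
The largest is 1/2, so Row's best response is R1.

R1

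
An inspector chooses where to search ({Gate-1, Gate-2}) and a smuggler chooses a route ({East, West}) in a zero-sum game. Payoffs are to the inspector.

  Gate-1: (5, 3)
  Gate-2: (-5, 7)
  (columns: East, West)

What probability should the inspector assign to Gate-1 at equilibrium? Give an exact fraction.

6/7

Row minima: Gate-1 → 3, Gate-2 → -5; maximin = 3.
Column maxima: East → 5, West → 7; minimax = 5.
3 ≠ 5, so there is no saddle point; optimal play is mixed.
Let the inspector play Gate-1 with probability p. Expected payoff against East: 5p + (-5)(1−p) = 10p − 5; against West: 3p + 7(1−p) = −4p + 7.
Setting these equal: 10p − 5 = −4p + 7 ⇒ 14p = 12 ⇒ p = 6/7, and the value is (10)·(6/7) − 5 = 25/7.
For the smuggler: with q = P(East), equating Gate-1's and Gate-2's payoffs gives 2q + 3 = −12q + 7 ⇒ q = 2/7.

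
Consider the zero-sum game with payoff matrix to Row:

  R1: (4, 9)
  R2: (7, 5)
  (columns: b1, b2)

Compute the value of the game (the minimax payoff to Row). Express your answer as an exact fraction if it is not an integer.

Row minima: R1 → 4, R2 → 5; maximin = 5.
Column maxima: b1 → 7, b2 → 9; minimax = 7.
5 ≠ 7, so there is no saddle point; optimal play is mixed.
Let Row play R1 with probability p. Expected payoff against b1: 4p + 7(1−p) = −3p + 7; against b2: 9p + 5(1−p) = 4p + 5.
Setting these equal: −3p + 7 = 4p + 5 ⇒ −7p = -2 ⇒ p = 2/7, and the value is (-3)·(2/7) + 7 = 43/7.
For Column: with q = P(b1), equating R1's and R2's payoffs gives −5q + 9 = 2q + 5 ⇒ q = 4/7.

43/7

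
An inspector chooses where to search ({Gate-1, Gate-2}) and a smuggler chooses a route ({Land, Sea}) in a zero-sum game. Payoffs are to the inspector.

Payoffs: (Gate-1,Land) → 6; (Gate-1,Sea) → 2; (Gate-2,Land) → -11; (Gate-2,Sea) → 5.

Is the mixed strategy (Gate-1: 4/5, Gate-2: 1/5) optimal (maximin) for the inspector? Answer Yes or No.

Against Land this mix gives (4/5)·6 + (1/5)·(-11) = 13/5.
Against Sea this mix gives (4/5)·2 + (1/5)·5 = 13/5.
All of the smuggler's active replies (Land, Sea) yield 13/5, and no column does worse for the inspector. The mix makes the smuggler indifferent and guarantees 13/5, so it is optimal.

Yes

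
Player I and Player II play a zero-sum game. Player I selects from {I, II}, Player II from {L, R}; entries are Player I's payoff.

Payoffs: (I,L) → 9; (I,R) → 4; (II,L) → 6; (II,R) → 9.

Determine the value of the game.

57/8

Row minima: I → 4, II → 6; maximin = 6.
Column maxima: L → 9, R → 9; minimax = 9.
6 ≠ 9, so there is no saddle point; optimal play is mixed.
Let Player I play I with probability p. Expected payoff against L: 9p + 6(1−p) = 3p + 6; against R: 4p + 9(1−p) = −5p + 9.
Setting these equal: 3p + 6 = −5p + 9 ⇒ 8p = 3 ⇒ p = 3/8, and the value is (3)·(3/8) + 6 = 57/8.
For Player II: with q = P(L), equating I's and II's payoffs gives 5q + 4 = −3q + 9 ⇒ q = 5/8.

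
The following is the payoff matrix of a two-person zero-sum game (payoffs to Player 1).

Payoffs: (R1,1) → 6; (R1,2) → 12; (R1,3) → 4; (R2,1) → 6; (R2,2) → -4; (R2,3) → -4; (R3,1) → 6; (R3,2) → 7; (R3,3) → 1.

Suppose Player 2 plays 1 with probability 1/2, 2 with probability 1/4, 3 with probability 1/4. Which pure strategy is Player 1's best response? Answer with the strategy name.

Expected payoff of R1: (1/2)·6 + (1/4)·12 + (1/4)·4 = 7.
Expected payoff of R2: (1/2)·6 + (1/4)·(-4) + (1/4)·(-4) = 1.
Expected payoff of R3: (1/2)·6 + (1/4)·7 + (1/4)·1 = 5.
The largest is 7, so Player 1's best response is R1.

R1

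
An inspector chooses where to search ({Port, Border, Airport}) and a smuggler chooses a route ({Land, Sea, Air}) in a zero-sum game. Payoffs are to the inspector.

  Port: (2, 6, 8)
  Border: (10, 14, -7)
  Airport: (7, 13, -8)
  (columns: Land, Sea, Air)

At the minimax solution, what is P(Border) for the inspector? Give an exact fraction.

Row minima: Port → 2, Border → -7, Airport → -8; maximin = 2.
Column maxima: Land → 10, Sea → 14, Air → 8; minimax = 8.
2 ≠ 8, so there is no saddle point; optimal play is mixed.
Airport is strictly dominated by Border, so the inspector never plays it.
Sea is strictly dominated by Land (it gives the inspector strictly more in every row), so the smuggler never plays it.
On the remaining 2×2 (Port, Border vs Land, Air):
Let the inspector play Port with probability p. Expected payoff against Land: 2p + 10(1−p) = −8p + 10; against Air: 8p + (-7)(1−p) = 15p − 7.
Setting these equal: −8p + 10 = 15p − 7 ⇒ −23p = -17 ⇒ p = 17/23, and the value is (-8)·(17/23) + 10 = 94/23.
For the smuggler: with q = P(Land), equating Port's and Border's payoffs gives −6q + 8 = 17q − 7 ⇒ q = 15/23.

6/23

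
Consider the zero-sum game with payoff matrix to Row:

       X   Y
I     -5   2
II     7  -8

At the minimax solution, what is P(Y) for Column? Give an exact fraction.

6/11

Row minima: I → -5, II → -8; maximin = -5.
Column maxima: X → 7, Y → 2; minimax = 2.
-5 ≠ 2, so there is no saddle point; optimal play is mixed.
Let Row play I with probability p. Expected payoff against X: (-5)p + 7(1−p) = −12p + 7; against Y: 2p + (-8)(1−p) = 10p − 8.
Setting these equal: −12p + 7 = 10p − 8 ⇒ −22p = -15 ⇒ p = 15/22, and the value is (-12)·(15/22) + 7 = -13/11.
For Column: with q = P(X), equating I's and II's payoffs gives −7q + 2 = 15q − 8 ⇒ q = 5/11.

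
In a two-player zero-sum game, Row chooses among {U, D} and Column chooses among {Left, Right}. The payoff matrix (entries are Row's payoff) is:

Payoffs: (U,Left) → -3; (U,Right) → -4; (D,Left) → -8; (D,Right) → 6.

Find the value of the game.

-10/3

Row minima: U → -4, D → -8; maximin = -4.
Column maxima: Left → -3, Right → 6; minimax = -3.
-4 ≠ -3, so there is no saddle point; optimal play is mixed.
Let Row play U with probability p. Expected payoff against Left: (-3)p + (-8)(1−p) = 5p − 8; against Right: (-4)p + 6(1−p) = −10p + 6.
Setting these equal: 5p − 8 = −10p + 6 ⇒ 15p = 14 ⇒ p = 14/15, and the value is (5)·(14/15) − 8 = -10/3.
For Column: with q = P(Left), equating U's and D's payoffs gives q − 4 = −14q + 6 ⇒ q = 2/3.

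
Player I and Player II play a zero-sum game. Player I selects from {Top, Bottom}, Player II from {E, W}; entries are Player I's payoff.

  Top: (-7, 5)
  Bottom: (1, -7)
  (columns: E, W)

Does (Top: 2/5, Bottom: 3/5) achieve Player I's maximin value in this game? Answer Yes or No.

Yes

Against E this mix gives (2/5)·(-7) + (3/5)·1 = -11/5.
Against W this mix gives (2/5)·5 + (3/5)·(-7) = -11/5.
All of Player II's active replies (E, W) yield -11/5, and no column does worse for Player I. The mix makes Player II indifferent and guarantees -11/5, so it is optimal.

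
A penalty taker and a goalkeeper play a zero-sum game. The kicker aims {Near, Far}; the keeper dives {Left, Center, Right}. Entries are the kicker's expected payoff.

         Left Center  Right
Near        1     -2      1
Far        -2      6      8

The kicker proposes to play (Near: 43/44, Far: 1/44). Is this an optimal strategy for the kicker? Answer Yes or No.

No

Against Left this mix gives (43/44)·1 + (1/44)·(-2) = 41/44.
Against Center this mix gives (43/44)·(-2) + (1/44)·6 = -20/11.
Against Right this mix gives (43/44)·1 + (1/44)·8 = 51/44.
The keeper will play Center, holding the kicker to -20/11. Shifting weight toward the row that does better against Center would raise this floor (the equalizing mix achieves 2/11 against both Center and Left), so the proposed strategy is not optimal.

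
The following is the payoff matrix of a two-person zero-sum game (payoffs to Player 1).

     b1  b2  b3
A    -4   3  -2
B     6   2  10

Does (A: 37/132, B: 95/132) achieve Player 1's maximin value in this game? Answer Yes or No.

Against b1 this mix gives (37/132)·(-4) + (95/132)·6 = 211/66.
Against b2 this mix gives (37/132)·3 + (95/132)·2 = 301/132.
Against b3 this mix gives (37/132)·(-2) + (95/132)·10 = 73/11.
Player 2 will play b2, holding Player 1 to 301/132. Shifting weight toward the row that does better against b2 would raise this floor (the equalizing mix achieves 26/11 against both b2 and b1), so the proposed strategy is not optimal.

No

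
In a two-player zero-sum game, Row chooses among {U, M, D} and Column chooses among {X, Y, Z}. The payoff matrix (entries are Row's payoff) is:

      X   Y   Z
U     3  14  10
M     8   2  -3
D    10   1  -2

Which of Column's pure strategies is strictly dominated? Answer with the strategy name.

Z holds Row's payoff strictly below Y in every row: 10 < 14, -3 < 2, -2 < 1.
So Y is strictly dominated for Column.

Y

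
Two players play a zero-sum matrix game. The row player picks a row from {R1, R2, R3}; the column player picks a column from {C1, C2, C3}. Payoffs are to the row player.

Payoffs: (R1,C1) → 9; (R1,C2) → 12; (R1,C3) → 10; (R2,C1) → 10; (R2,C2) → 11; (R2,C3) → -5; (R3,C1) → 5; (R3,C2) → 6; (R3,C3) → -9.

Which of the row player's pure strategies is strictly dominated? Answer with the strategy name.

R1 gives a strictly higher payoff than R3 against every column: 9 > 5, 12 > 6, 10 > -9.
So R3 is strictly dominated and the row player never plays it.

R3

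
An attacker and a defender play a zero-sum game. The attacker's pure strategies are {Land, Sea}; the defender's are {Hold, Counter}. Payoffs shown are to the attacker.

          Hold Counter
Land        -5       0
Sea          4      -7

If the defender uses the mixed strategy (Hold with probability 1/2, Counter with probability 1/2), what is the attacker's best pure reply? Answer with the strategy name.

Sea

Expected payoff of Land: (1/2)·(-5) + (1/2)·0 = -5/2.
Expected payoff of Sea: (1/2)·4 + (1/2)·(-7) = -3/2.
The largest is -3/2, so the attacker's best response is Sea.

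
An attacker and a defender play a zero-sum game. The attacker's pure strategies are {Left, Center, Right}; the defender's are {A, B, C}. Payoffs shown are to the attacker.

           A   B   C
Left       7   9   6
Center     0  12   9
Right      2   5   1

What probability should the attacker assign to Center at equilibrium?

Row minima: Left → 6, Center → 0, Right → 1; maximin = 6.
Column maxima: A → 7, B → 12, C → 9; minimax = 7.
6 ≠ 7, so there is no saddle point; optimal play is mixed.
Right is strictly dominated by Left, so the attacker never plays it.
B is strictly dominated by A (it gives the attacker strictly more in every row), so the defender never plays it.
On the remaining 2×2 (Left, Center vs A, C):
Let the attacker play Left with probability p. Expected payoff against A: 7p + 0(1−p) = 7p; against C: 6p + 9(1−p) = −3p + 9.
Setting these equal: 7p = −3p + 9 ⇒ 10p = 9 ⇒ p = 9/10, and the value is (7)·(9/10) = 63/10.
For the defender: with q = P(A), equating Left's and Center's payoffs gives q + 6 = −9q + 9 ⇒ q = 3/10.

1/10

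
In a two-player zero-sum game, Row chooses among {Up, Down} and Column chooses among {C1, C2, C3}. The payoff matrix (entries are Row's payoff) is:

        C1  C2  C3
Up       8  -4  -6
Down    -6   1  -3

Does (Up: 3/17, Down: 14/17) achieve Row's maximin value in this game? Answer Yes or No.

Yes

Against C1 this mix gives (3/17)·8 + (14/17)·(-6) = -60/17.
Against C2 this mix gives (3/17)·(-4) + (14/17)·1 = 2/17.
Against C3 this mix gives (3/17)·(-6) + (14/17)·(-3) = -60/17.
All of Column's active replies (C1, C3) yield -60/17, and no column does worse for Row. The mix makes Column indifferent and guarantees -60/17, so it is optimal.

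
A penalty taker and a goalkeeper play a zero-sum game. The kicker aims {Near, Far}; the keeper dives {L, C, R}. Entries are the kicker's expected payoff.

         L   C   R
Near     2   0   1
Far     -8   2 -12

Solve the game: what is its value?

2/15

Row minima: Near → 0, Far → -12; maximin = 0.
Column maxima: L → 2, C → 2, R → 1; minimax = 1.
0 ≠ 1, so there is no saddle point; optimal play is mixed.
L is strictly dominated by R (it gives the kicker strictly more in every row), so the keeper never plays it.
On the remaining 2×2 (Near, Far vs C, R):
Let the kicker play Near with probability p. Expected payoff against C: 0p + 2(1−p) = −2p + 2; against R: 1p + (-12)(1−p) = 13p − 12.
Setting these equal: −2p + 2 = 13p − 12 ⇒ −15p = -14 ⇒ p = 14/15, and the value is (-2)·(14/15) + 2 = 2/15.
For the keeper: with q = P(C), equating Near's and Far's payoffs gives −q + 1 = 14q − 12 ⇒ q = 13/15.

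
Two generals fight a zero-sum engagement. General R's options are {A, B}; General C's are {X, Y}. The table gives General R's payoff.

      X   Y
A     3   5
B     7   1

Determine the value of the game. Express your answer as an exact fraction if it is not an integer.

Row minima: A → 3, B → 1; maximin = 3.
Column maxima: X → 7, Y → 5; minimax = 5.
3 ≠ 5, so there is no saddle point; optimal play is mixed.
Let General R play A with probability p. Expected payoff against X: 3p + 7(1−p) = −4p + 7; against Y: 5p + 1(1−p) = 4p + 1.
Setting these equal: −4p + 7 = 4p + 1 ⇒ −8p = -6 ⇒ p = 3/4, and the value is (-4)·(3/4) + 7 = 4.
For General C: with q = P(X), equating A's and B's payoffs gives −2q + 5 = 6q + 1 ⇒ q = 1/2.

4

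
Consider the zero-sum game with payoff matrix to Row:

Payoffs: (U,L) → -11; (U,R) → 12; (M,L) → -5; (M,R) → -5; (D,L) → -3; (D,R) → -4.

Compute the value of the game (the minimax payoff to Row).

Row minima: U → -11, M → -5, D → -4; maximin = -4.
Column maxima: L → -3, R → 12; minimax = -3.
-4 ≠ -3, so there is no saddle point; optimal play is mixed.
M is strictly dominated by D, so Row never plays it.
On the remaining 2×2 (U, D vs L, R):
Let Row play U with probability p. Expected payoff against L: (-11)p + (-3)(1−p) = −8p − 3; against R: 12p + (-4)(1−p) = 16p − 4.
Setting these equal: −8p − 3 = 16p − 4 ⇒ −24p = -1 ⇒ p = 1/24, and the value is (-8)·(1/24) − 3 = -10/3.
For Column: with q = P(L), equating U's and D's payoffs gives −23q + 12 = q − 4 ⇒ q = 2/3.

-10/3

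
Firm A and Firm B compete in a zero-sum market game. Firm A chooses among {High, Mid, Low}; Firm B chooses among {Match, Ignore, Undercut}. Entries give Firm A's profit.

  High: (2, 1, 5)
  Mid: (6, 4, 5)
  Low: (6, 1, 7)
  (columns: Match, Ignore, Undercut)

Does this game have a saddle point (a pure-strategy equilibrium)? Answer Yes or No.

Row minima: High → 1, Mid → 4, Low → 1; maximin = 4.
Column maxima: Match → 6, Ignore → 4, Undercut → 7; minimax = 4.
maximin = minimax = 4, so a saddle point exists.

Yes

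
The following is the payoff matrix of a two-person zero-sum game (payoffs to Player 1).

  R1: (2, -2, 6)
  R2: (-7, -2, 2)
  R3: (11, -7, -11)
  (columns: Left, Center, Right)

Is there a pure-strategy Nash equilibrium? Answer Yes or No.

Yes

Row minima: R1 → -2, R2 → -7, R3 → -11; maximin = -2.
Column maxima: Left → 11, Center → -2, Right → 6; minimax = -2.
maximin = minimax = -2, so a saddle point exists.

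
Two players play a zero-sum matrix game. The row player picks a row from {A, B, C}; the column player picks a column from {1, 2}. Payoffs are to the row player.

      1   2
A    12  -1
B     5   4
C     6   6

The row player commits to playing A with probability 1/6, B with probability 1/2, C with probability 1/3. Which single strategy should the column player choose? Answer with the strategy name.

2

If the column player plays 1, the row player's expected payoff is (1/6)·12 + (1/2)·5 + (1/3)·6 = 13/2.
If the column player plays 2, the row player's expected payoff is (1/6)·(-1) + (1/2)·4 + (1/3)·6 = 23/6.
The column player minimizes the row player's payoff; the smallest is 23/6, so the best response is 2.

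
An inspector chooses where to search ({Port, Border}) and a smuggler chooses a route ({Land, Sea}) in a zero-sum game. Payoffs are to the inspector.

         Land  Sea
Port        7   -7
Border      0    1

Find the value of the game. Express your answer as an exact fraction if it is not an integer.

Row minima: Port → -7, Border → 0; maximin = 0.
Column maxima: Land → 7, Sea → 1; minimax = 1.
0 ≠ 1, so there is no saddle point; optimal play is mixed.
Let the inspector play Port with probability p. Expected payoff against Land: 7p + 0(1−p) = 7p; against Sea: (-7)p + 1(1−p) = −8p + 1.
Setting these equal: 7p = −8p + 1 ⇒ 15p = 1 ⇒ p = 1/15, and the value is (7)·(1/15) = 7/15.
For the smuggler: with q = P(Land), equating Port's and Border's payoffs gives 14q − 7 = −q + 1 ⇒ q = 8/15.

7/15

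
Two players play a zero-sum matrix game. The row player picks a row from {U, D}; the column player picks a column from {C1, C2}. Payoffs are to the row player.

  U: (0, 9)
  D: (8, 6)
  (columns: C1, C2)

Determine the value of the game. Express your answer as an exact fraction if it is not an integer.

72/11

Row minima: U → 0, D → 6; maximin = 6.
Column maxima: C1 → 8, C2 → 9; minimax = 8.
6 ≠ 8, so there is no saddle point; optimal play is mixed.
Let the row player play U with probability p. Expected payoff against C1: 0p + 8(1−p) = −8p + 8; against C2: 9p + 6(1−p) = 3p + 6.
Setting these equal: −8p + 8 = 3p + 6 ⇒ −11p = -2 ⇒ p = 2/11, and the value is (-8)·(2/11) + 8 = 72/11.
For the column player: with q = P(C1), equating U's and D's payoffs gives −9q + 9 = 2q + 6 ⇒ q = 3/11.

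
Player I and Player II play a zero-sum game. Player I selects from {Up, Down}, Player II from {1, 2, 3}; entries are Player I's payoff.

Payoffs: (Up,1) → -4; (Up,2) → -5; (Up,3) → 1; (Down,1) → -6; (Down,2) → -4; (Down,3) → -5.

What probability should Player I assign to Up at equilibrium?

2/3

Row minima: Up → -5, Down → -6; maximin = -5.
Column maxima: 1 → -4, 2 → -4, 3 → 1; minimax = -4.
-5 ≠ -4, so there is no saddle point; optimal play is mixed.
3 is strictly dominated by 1 (it gives Player I strictly more in every row), so Player II never plays it.
On the remaining 2×2 (Up, Down vs 1, 2):
Let Player I play Up with probability p. Expected payoff against 1: (-4)p + (-6)(1−p) = 2p − 6; against 2: (-5)p + (-4)(1−p) = −p − 4.
Setting these equal: 2p − 6 = −p − 4 ⇒ 3p = 2 ⇒ p = 2/3, and the value is (2)·(2/3) − 6 = -14/3.
For Player II: with q = P(1), equating Up's and Down's payoffs gives q − 5 = −2q − 4 ⇒ q = 1/3.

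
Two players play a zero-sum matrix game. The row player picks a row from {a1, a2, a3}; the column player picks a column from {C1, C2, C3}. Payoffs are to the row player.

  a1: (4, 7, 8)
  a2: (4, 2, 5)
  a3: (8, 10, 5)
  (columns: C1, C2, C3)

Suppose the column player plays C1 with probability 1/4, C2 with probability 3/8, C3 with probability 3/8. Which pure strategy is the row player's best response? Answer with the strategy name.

a3

Expected payoff of a1: (1/4)·4 + (3/8)·7 + (3/8)·8 = 53/8.
Expected payoff of a2: (1/4)·4 + (3/8)·2 + (3/8)·5 = 29/8.
Expected payoff of a3: (1/4)·8 + (3/8)·10 + (3/8)·5 = 61/8.
The largest is 61/8, so the row player's best response is a3.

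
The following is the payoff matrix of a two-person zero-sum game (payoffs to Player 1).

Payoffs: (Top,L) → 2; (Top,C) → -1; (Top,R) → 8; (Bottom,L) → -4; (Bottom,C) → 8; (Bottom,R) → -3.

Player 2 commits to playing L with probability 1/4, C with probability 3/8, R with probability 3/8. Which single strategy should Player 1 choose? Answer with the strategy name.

Top

Expected payoff of Top: (1/4)·2 + (3/8)·(-1) + (3/8)·8 = 25/8.
Expected payoff of Bottom: (1/4)·(-4) + (3/8)·8 + (3/8)·(-3) = 7/8.
The largest is 25/8, so Player 1's best response is Top.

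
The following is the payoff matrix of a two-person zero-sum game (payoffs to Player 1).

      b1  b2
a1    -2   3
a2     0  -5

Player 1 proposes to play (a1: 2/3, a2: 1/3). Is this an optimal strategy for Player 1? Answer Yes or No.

No

Against b1 this mix gives (2/3)·(-2) + (1/3)·0 = -4/3.
Against b2 this mix gives (2/3)·3 + (1/3)·(-5) = 1/3.
Player 2 will play b1, holding Player 1 to -4/3. Shifting weight toward the row that does better against b1 would raise this floor (the equalizing mix achieves -1 against both b1 and b2), so the proposed strategy is not optimal.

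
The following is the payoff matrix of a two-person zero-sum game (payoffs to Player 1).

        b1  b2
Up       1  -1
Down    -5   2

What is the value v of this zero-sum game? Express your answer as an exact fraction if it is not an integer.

Row minima: Up → -1, Down → -5; maximin = -1.
Column maxima: b1 → 1, b2 → 2; minimax = 1.
-1 ≠ 1, so there is no saddle point; optimal play is mixed.
Let Player 1 play Up with probability p. Expected payoff against b1: 1p + (-5)(1−p) = 6p − 5; against b2: (-1)p + 2(1−p) = −3p + 2.
Setting these equal: 6p − 5 = −3p + 2 ⇒ 9p = 7 ⇒ p = 7/9, and the value is (6)·(7/9) − 5 = -1/3.
For Player 2: with q = P(b1), equating Up's and Down's payoffs gives 2q − 1 = −7q + 2 ⇒ q = 1/3.

-1/3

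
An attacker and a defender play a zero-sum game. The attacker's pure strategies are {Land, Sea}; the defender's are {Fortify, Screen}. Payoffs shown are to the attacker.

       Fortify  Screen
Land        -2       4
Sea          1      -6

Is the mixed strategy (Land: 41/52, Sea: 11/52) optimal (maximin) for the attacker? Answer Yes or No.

No

Against Fortify this mix gives (41/52)·(-2) + (11/52)·1 = -71/52.
Against Screen this mix gives (41/52)·4 + (11/52)·(-6) = 49/26.
The defender will play Fortify, holding the attacker to -71/52. Shifting weight toward the row that does better against Fortify would raise this floor (the equalizing mix achieves -8/13 against both Fortify and Screen), so the proposed strategy is not optimal.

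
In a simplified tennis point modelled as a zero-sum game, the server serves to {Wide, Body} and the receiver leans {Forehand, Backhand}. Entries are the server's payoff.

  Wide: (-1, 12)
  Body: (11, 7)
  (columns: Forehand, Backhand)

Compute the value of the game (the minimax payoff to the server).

139/17

Row minima: Wide → -1, Body → 7; maximin = 7.
Column maxima: Forehand → 11, Backhand → 12; minimax = 11.
7 ≠ 11, so there is no saddle point; optimal play is mixed.
Let the server play Wide with probability p. Expected payoff against Forehand: (-1)p + 11(1−p) = −12p + 11; against Backhand: 12p + 7(1−p) = 5p + 7.
Setting these equal: −12p + 11 = 5p + 7 ⇒ −17p = -4 ⇒ p = 4/17, and the value is (-12)·(4/17) + 11 = 139/17.
For the receiver: with q = P(Forehand), equating Wide's and Body's payoffs gives −13q + 12 = 4q + 7 ⇒ q = 5/17.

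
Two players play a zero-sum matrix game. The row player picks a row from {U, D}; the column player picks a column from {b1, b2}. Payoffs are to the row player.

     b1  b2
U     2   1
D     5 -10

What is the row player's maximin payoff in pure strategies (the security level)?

Row minima: U → 1, D → -10.
The best of these is 1.

1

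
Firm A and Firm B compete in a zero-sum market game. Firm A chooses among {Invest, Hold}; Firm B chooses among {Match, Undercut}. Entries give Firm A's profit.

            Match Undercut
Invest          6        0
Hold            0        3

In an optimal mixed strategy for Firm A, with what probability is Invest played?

1/3

Row minima: Invest → 0, Hold → 0; maximin = 0.
Column maxima: Match → 6, Undercut → 3; minimax = 3.
0 ≠ 3, so there is no saddle point; optimal play is mixed.
Let Firm A play Invest with probability p. Expected payoff against Match: 6p + 0(1−p) = 6p; against Undercut: 0p + 3(1−p) = −3p + 3.
Setting these equal: 6p = −3p + 3 ⇒ 9p = 3 ⇒ p = 1/3, and the value is (6)·(1/3) = 2.
For Firm B: with q = P(Match), equating Invest's and Hold's payoffs gives 6q = −3q + 3 ⇒ q = 1/3.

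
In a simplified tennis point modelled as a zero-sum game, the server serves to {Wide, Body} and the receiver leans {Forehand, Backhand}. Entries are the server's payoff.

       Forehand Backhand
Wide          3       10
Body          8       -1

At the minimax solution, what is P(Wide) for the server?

9/16

Row minima: Wide → 3, Body → -1; maximin = 3.
Column maxima: Forehand → 8, Backhand → 10; minimax = 8.
3 ≠ 8, so there is no saddle point; optimal play is mixed.
Let the server play Wide with probability p. Expected payoff against Forehand: 3p + 8(1−p) = −5p + 8; against Backhand: 10p + (-1)(1−p) = 11p − 1.
Setting these equal: −5p + 8 = 11p − 1 ⇒ −16p = -9 ⇒ p = 9/16, and the value is (-5)·(9/16) + 8 = 83/16.
For the receiver: with q = P(Forehand), equating Wide's and Body's payoffs gives −7q + 10 = 9q − 1 ⇒ q = 11/16.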